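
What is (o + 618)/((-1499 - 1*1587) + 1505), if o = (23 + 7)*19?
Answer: -396/527 ≈ -0.75142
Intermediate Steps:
o = 570 (o = 30*19 = 570)
(o + 618)/((-1499 - 1*1587) + 1505) = (570 + 618)/((-1499 - 1*1587) + 1505) = 1188/((-1499 - 1587) + 1505) = 1188/(-3086 + 1505) = 1188/(-1581) = 1188*(-1/1581) = -396/527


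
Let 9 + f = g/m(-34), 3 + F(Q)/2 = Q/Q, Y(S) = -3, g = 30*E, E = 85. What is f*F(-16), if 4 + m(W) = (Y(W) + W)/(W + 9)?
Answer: 85756/21 ≈ 4083.6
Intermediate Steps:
g = 2550 (g = 30*85 = 2550)
F(Q) = -4 (F(Q) = -6 + 2*(Q/Q) = -6 + 2*1 = -6 + 2 = -4)
m(W) = -4 + (-3 + W)/(9 + W) (m(W) = -4 + (-3 + W)/(W + 9) = -4 + (-3 + W)/(9 + W))
f = -21439/21 (f = -9 + 2550/((3*(-13 - 1*(-34))/(9 - 34))) = -9 + 2550/((3*(-13 + 34)/(-25))) = -9 + 2550/((3*(-1/25)*21)) = -9 + 2550/(-63/25) = -9 + 2550*(-25/63) = -9 - 21250/21 = -21439/21 ≈ -1020.9)
f*F(-16) = -21439/21*(-4) = 85756/21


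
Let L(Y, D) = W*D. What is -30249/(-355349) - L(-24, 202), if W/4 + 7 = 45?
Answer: -10910605447/355349 ≈ -30704.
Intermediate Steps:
W = 152 (W = -28 + 4*45 = -28 + 180 = 152)
L(Y, D) = 152*D
-30249/(-355349) - L(-24, 202) = -30249/(-355349) - 152*202 = -30249*(-1/355349) - 1*30704 = 30249/355349 - 30704 = -10910605447/355349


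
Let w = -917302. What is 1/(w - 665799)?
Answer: -1/1583101 ≈ -6.3167e-7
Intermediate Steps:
1/(w - 665799) = 1/(-917302 - 665799) = 1/(-1583101) = -1/1583101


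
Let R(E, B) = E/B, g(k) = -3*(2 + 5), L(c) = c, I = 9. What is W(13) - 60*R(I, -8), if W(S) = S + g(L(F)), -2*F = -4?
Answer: 119/2 ≈ 59.500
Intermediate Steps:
F = 2 (F = -½*(-4) = 2)
g(k) = -21 (g(k) = -3*7 = -21)
W(S) = -21 + S (W(S) = S - 21 = -21 + S)
W(13) - 60*R(I, -8) = (-21 + 13) - 540/(-8) = -8 - 540*(-1)/8 = -8 - 60*(-9/8) = -8 + 135/2 = 119/2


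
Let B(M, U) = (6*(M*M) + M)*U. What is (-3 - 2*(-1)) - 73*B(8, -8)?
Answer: 228927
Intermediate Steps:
B(M, U) = U*(M + 6*M**2) (B(M, U) = (6*M**2 + M)*U = (M + 6*M**2)*U = U*(M + 6*M**2))
(-3 - 2*(-1)) - 73*B(8, -8) = (-3 - 2*(-1)) - 584*(-8)*(1 + 6*8) = (-3 + 2) - 584*(-8)*(1 + 48) = -1 - 584*(-8)*49 = -1 - 73*(-3136) = -1 + 228928 = 228927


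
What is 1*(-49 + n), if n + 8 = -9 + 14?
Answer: -52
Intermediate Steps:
n = -3 (n = -8 + (-9 + 14) = -8 + 5 = -3)
1*(-49 + n) = 1*(-49 - 3) = 1*(-52) = -52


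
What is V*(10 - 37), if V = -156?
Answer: 4212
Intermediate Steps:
V*(10 - 37) = -156*(10 - 37) = -156*(-27) = 4212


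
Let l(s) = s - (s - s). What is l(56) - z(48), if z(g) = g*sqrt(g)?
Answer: 56 - 192*sqrt(3) ≈ -276.55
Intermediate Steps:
l(s) = s (l(s) = s - 1*0 = s + 0 = s)
z(g) = g**(3/2)
l(56) - z(48) = 56 - 48**(3/2) = 56 - 192*sqrt(3)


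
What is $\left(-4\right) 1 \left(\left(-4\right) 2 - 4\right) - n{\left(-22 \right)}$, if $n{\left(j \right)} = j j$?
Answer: $-436$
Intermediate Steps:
$n{\left(j \right)} = j^{2}$
$\left(-4\right) 1 \left(\left(-4\right) 2 - 4\right) - n{\left(-22 \right)} = \left(-4\right) 1 \left(\left(-4\right) 2 - 4\right) - \left(-22\right)^{2} = - 4 \left(-8 - 4\right) - 484 = \left(-4\right) \left(-12\right) - 484 = 48 - 484 = -436$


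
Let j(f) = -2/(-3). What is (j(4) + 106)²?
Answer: 102400/9 ≈ 11378.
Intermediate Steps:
j(f) = ⅔ (j(f) = -2*(-⅓) = ⅔)
(j(4) + 106)² = (⅔ + 106)² = (320/3)² = 102400/9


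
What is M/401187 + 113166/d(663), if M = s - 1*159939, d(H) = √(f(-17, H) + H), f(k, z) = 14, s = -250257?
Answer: -136732/133729 + 113166*√677/677 ≈ 4348.3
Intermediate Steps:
d(H) = √(14 + H)
M = -410196 (M = -250257 - 1*159939 = -250257 - 159939 = -410196)
M/401187 + 113166/d(663) = -410196/401187 + 113166/(√(14 + 663)) = -410196*1/401187 + 113166/(√677) = -136732/133729 + 113166*(√677/677) = -136732/133729 + 113166*√677/677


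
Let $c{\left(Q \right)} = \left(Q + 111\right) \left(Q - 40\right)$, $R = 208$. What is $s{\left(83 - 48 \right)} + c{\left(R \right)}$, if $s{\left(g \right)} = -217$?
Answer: $53375$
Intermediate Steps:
$c{\left(Q \right)} = \left(-40 + Q\right) \left(111 + Q\right)$ ($c{\left(Q \right)} = \left(111 + Q\right) \left(-40 + Q\right) = \left(-40 + Q\right) \left(111 + Q\right)$)
$s{\left(83 - 48 \right)} + c{\left(R \right)} = -217 + \left(-4440 + 208^{2} + 71 \cdot 208\right) = -217 + \left(-4440 + 43264 + 14768\right) = -217 + 53592 = 53375$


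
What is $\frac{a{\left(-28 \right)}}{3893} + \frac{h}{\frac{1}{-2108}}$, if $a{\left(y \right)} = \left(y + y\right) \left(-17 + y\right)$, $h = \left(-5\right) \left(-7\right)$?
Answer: $- \frac{287223020}{3893} \approx -73779.0$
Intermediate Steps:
$h = 35$
$a{\left(y \right)} = 2 y \left(-17 + y\right)$
$\frac{a{\left(-28 \right)}}{3893} + \frac{h}{\frac{1}{-2108}} = \frac{2 \left(-28\right) \left(-17 - 28\right)}{3893} + \frac{35}{\frac{1}{-2108}} = 2 \left(-28\right) \left(-45\right) \frac{1}{3893} + \frac{35}{- \frac{1}{2108}} = 2520 \cdot \frac{1}{3893} + 35 \left(-2108\right) = \frac{2520}{3893} - 73780 = - \frac{287223020}{3893}$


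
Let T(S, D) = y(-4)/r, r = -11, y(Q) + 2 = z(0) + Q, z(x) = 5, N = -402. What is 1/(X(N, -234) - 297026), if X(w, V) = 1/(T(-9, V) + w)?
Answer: -4421/1313151957 ≈ -3.3667e-6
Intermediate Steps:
y(Q) = 3 + Q (y(Q) = -2 + (5 + Q) = 3 + Q)
T(S, D) = 1/11 (T(S, D) = (3 - 4)/(-11) = -1*(-1/11) = 1/11)
X(w, V) = 1/(1/11 + w)
1/(X(N, -234) - 297026) = 1/(11/(1 + 11*(-402)) - 297026) = 1/(11/(1 - 4422) - 297026) = 1/(11/(-4421) - 297026) = 1/(11*(-1/4421) - 297026) = 1/(-11/4421 - 297026) = 1/(-1313151957/4421) = -4421/1313151957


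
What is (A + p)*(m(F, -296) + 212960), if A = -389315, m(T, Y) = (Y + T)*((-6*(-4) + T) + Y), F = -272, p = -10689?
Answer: -208782887808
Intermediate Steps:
m(T, Y) = (T + Y)*(24 + T + Y) (m(T, Y) = (T + Y)*((24 + T) + Y) = (T + Y)*(24 + T + Y))
(A + p)*(m(F, -296) + 212960) = (-389315 - 10689)*(((-272)² + (-296)² + 24*(-272) + 24*(-296) + 2*(-272)*(-296)) + 212960) = -400004*((73984 + 87616 - 6528 - 7104 + 161024) + 212960) = -400004*(308992 + 212960) = -400004*521952 = -208782887808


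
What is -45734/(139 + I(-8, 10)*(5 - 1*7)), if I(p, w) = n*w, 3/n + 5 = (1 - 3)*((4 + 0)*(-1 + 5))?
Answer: -1692158/5203 ≈ -325.23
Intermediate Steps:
n = -3/37 (n = 3/(-5 + (1 - 3)*((4 + 0)*(-1 + 5))) = 3/(-5 - 8*4) = 3/(-5 - 2*16) = 3/(-5 - 32) = 3/(-37) = 3*(-1/37) = -3/37 ≈ -0.081081)
I(p, w) = -3*w/37
-45734/(139 + I(-8, 10)*(5 - 1*7)) = -45734/(139 + (-3/37*10)*(5 - 1*7)) = -45734/(139 - 30*(5 - 7)/37) = -45734/(139 - 30/37*(-2)) = -45734/(139 + 60/37) = -45734/5203/37 = -45734*37/5203 = -1692158/5203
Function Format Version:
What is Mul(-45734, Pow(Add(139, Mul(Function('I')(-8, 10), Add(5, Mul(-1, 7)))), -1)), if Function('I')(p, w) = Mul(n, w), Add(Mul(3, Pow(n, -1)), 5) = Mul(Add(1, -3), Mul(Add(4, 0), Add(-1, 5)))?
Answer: Rational(-1692158, 5203) ≈ -325.23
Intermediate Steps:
n = Rational(-3, 37) (n = Mul(3, Pow(Add(-5, Mul(Add(1, -3), Mul(Add(4, 0), Add(-1, 5)))), -1)) = Mul(3, Pow(Add(-5, Mul(-2, Mul(4, 4))), -1)) = Mul(3, Pow(Add(-5, Mul(-2, 16)), -1)) = Mul(3, Pow(Add(-5, -32), -1)) = Mul(3, Pow(-37, -1)) = Mul(3, Rational(-1, 37)) = Rational(-3, 37) ≈ -0.081081)
Function('I')(p, w) = Mul(Rational(-3, 37), w)
Mul(-45734, Pow(Add(139, Mul(Function('I')(-8, 10), Add(5, Mul(-1, 7)))), -1)) = Mul(-45734, Pow(Add(139, Mul(Mul(Rational(-3, 37), 10), Add(5, Mul(-1, 7)))), -1)) = Mul(-45734, Pow(Add(139, Mul(Rational(-30, 37), Add(5, -7))), -1)) = Mul(-45734, Pow(Add(139, Mul(Rational(-30, 37), -2)), -1)) = Mul(-45734, Pow(Add(139, Rational(60, 37)), -1)) = Mul(-45734, Pow(Rational(5203, 37), -1)) = Mul(-45734, Rational(37, 5203)) = Rational(-1692158, 5203)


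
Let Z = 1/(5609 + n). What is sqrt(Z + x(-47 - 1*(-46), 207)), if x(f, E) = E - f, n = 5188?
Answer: sqrt(24247654269)/10797 ≈ 14.422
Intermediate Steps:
Z = 1/10797 (Z = 1/(5609 + 5188) = 1/10797 ≈ 9.2618e-5)
sqrt(Z + x(-47 - 1*(-46), 207)) = sqrt(1/10797 + (207 - (-47 - 1*(-46)))) = sqrt(1/10797 + (207 - (-47 + 46))) = sqrt(1/10797 + (207 - 1*(-1))) = sqrt(1/10797 + (207 + 1)) = sqrt(1/10797 + 208) = sqrt(2245777/10797) = sqrt(24247654269)/10797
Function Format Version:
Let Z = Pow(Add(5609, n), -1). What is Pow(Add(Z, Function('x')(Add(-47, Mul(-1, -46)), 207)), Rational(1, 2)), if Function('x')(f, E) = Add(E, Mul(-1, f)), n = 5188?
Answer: Mul(Rational(1, 10797), Pow(24247654269, Rational(1, 2))) ≈ 14.422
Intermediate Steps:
Z = Rational(1, 10797) (Z = Pow(Add(5609, 5188), -1) = Pow(10797, -1) = Rational(1, 10797) ≈ 9.2618e-5)
Pow(Add(Z, Function('x')(Add(-47, Mul(-1, -46)), 207)), Rational(1, 2)) = Pow(Add(Rational(1, 10797), Add(207, Mul(-1, Add(-47, Mul(-1, -46))))), Rational(1, 2)) = Pow(Add(Rational(1, 10797), Add(207, Mul(-1, Add(-47, 46)))), Rational(1, 2)) = Pow(Add(Rational(1, 10797), Add(207, Mul(-1, -1))), Rational(1, 2)) = Pow(Add(Rational(1, 10797), Add(207, 1)), Rational(1, 2)) = Pow(Add(Rational(1, 10797), 208), Rational(1, 2)) = Pow(Rational(2245777, 10797), Rational(1, 2)) = Mul(Rational(1, 10797), Pow(24247654269, Rational(1, 2)))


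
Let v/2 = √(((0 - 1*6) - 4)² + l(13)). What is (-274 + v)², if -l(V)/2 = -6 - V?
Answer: 75628 - 1096*√138 ≈ 62753.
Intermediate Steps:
l(V) = 12 + 2*V (l(V) = -2*(-6 - V) = 12 + 2*V)
v = 2*√138 (v = 2*√(((0 - 1*6) - 4)² + (12 + 2*13)) = 2*√(((0 - 6) - 4)² + (12 + 26)) = 2*√((-6 - 4)² + 38) = 2*√((-10)² + 38) = 2*√(100 + 38) = 2*√138 ≈ 23.495)
(-274 + v)² = (-274 + 2*√138)²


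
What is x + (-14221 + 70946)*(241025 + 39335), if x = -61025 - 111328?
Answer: 15903248647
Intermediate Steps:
x = -172353
x + (-14221 + 70946)*(241025 + 39335) = -172353 + (-14221 + 70946)*(241025 + 39335) = -172353 + 56725*280360 = -172353 + 15903421000 = 15903248647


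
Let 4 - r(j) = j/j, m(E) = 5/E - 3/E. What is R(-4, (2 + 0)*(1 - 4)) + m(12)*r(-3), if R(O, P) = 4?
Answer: 9/2 ≈ 4.5000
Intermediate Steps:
m(E) = 2/E
r(j) = 3 (r(j) = 4 - j/j = 4 - 1*1 = 4 - 1 = 3)
R(-4, (2 + 0)*(1 - 4)) + m(12)*r(-3) = 4 + (2/12)*3 = 4 + (2*(1/12))*3 = 4 + (1/6)*3 = 4 + 1/2 = 9/2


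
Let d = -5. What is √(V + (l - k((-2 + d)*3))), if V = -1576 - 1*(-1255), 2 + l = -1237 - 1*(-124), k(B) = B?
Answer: I*√1415 ≈ 37.616*I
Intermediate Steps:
l = -1115 (l = -2 + (-1237 - 1*(-124)) = -2 + (-1237 + 124) = -2 - 1113 = -1115)
V = -321 (V = -1576 + 1255 = -321)
√(V + (l - k((-2 + d)*3))) = √(-321 + (-1115 - (-2 - 5)*3)) = √(-321 + (-1115 - (-7)*3)) = √(-321 + (-1115 - 1*(-21))) = √(-321 + (-1115 + 21)) = √(-321 - 1094) = √(-1415) = I*√1415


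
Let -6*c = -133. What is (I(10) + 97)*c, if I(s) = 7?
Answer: 6916/3 ≈ 2305.3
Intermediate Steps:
c = 133/6 (c = -⅙*(-133) = 133/6 ≈ 22.167)
(I(10) + 97)*c = (7 + 97)*(133/6) = 104*(133/6) = 6916/3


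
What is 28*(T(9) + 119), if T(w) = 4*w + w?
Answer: 4592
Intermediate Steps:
T(w) = 5*w
28*(T(9) + 119) = 28*(5*9 + 119) = 28*(45 + 119) = 28*164 = 4592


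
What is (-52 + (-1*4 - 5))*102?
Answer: -6222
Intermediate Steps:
(-52 + (-1*4 - 5))*102 = (-52 + (-4 - 5))*102 = (-52 - 9)*102 = -61*102 = -6222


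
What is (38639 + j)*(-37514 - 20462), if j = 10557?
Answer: -2852187296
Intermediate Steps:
(38639 + j)*(-37514 - 20462) = (38639 + 10557)*(-37514 - 20462) = 49196*(-57976) = -2852187296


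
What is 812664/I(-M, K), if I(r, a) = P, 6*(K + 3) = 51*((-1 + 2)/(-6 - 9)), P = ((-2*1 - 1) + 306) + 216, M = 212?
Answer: 270888/173 ≈ 1565.8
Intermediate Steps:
P = 519 (P = ((-2 - 1) + 306) + 216 = (-3 + 306) + 216 = 303 + 216 = 519)
K = -107/30 (K = -3 + (51*((-1 + 2)/(-6 - 9)))/6 = -3 + (51*(1/(-15)))/6 = -3 + (51*(1*(-1/15)))/6 = -3 + (51*(-1/15))/6 = -3 + (⅙)*(-17/5) = -3 - 17/30 = -107/30 ≈ -3.5667)
I(r, a) = 519
812664/I(-M, K) = 812664/519 = 812664*(1/519) = 270888/173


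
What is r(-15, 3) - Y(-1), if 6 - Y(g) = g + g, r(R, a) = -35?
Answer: -43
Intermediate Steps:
Y(g) = 6 - 2*g (Y(g) = 6 - (g + g) = 6 - 2*g)
r(-15, 3) - Y(-1) = -35 - (6 - 2*(-1)) = -35 - (6 + 2) = -35 - 1*8 = -35 - 8 = -43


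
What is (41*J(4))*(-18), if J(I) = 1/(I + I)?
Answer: -369/4 ≈ -92.250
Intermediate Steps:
J(I) = 1/(2*I)
(41*J(4))*(-18) = (41*((½)/4))*(-18) = (41*((½)*(¼)))*(-18) = (41*(⅛))*(-18) = (41/8)*(-18) = -369/4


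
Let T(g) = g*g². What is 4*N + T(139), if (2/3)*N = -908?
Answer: 2680171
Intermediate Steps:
N = -1362 (N = (3/2)*(-908) = -1362)
T(g) = g³
4*N + T(139) = 4*(-1362) + 139³ = -5448 + 2685619 = 2680171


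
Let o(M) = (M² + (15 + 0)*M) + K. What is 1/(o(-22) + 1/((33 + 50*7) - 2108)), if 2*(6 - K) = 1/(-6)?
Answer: 6900/1104571 ≈ 0.0062468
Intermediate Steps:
K = 73/12 (K = 6 - ½/(-6) = 6 - ½*(-⅙) = 6 + 1/12 = 73/12 ≈ 6.0833)
o(M) = 73/12 + M² + 15*M (o(M) = (M² + (15 + 0)*M) + 73/12 = (M² + 15*M) + 73/12 = 73/12 + M² + 15*M)
1/(o(-22) + 1/((33 + 50*7) - 2108)) = 1/((73/12 + (-22)² + 15*(-22)) + 1/((33 + 50*7) - 2108)) = 1/((73/12 + 484 - 330) + 1/((33 + 350) - 2108)) = 1/(1921/12 + 1/(383 - 2108)) = 1/(1921/12 + 1/(-1725)) = 1/(1921/12 - 1/1725) = 1/(1104571/6900) = 6900/1104571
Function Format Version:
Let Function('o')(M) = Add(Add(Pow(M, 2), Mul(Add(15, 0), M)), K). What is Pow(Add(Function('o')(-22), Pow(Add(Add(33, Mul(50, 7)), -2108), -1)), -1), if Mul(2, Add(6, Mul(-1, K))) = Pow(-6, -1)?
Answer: Rational(6900, 1104571) ≈ 0.0062468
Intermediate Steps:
K = Rational(73, 12) (K = Add(6, Mul(Rational(-1, 2), Pow(-6, -1))) = Add(6, Mul(Rational(-1, 2), Rational(-1, 6))) = Add(6, Rational(1, 12)) = Rational(73, 12) ≈ 6.0833)
Function('o')(M) = Add(Rational(73, 12), Pow(M, 2), Mul(15, M)) (Function('o')(M) = Add(Add(Pow(M, 2), Mul(Add(15, 0), M)), Rational(73, 12)) = Add(Add(Pow(M, 2), Mul(15, M)), Rational(73, 12)) = Add(Rational(73, 12), Pow(M, 2), Mul(15, M)))
Pow(Add(Function('o')(-22), Pow(Add(Add(33, Mul(50, 7)), -2108), -1)), -1) = Pow(Add(Add(Rational(73, 12), Pow(-22, 2), Mul(15, -22)), Pow(Add(Add(33, Mul(50, 7)), -2108), -1)), -1) = Pow(Add(Add(Rational(73, 12), 484, -330), Pow(Add(Add(33, 350), -2108), -1)), -1) = Pow(Add(Rational(1921, 12), Pow(Add(383, -2108), -1)), -1) = Pow(Add(Rational(1921, 12), Pow(-1725, -1)), -1) = Pow(Add(Rational(1921, 12), Rational(-1, 1725)), -1) = Pow(Rational(1104571, 6900), -1) = Rational(6900, 1104571)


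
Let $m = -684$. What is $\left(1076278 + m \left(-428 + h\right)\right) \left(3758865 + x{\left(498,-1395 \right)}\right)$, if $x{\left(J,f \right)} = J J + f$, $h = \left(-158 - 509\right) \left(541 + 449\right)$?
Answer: $1814618912221500$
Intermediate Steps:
$h = -660330$ ($h = \left(-667\right) 990 = -660330$)
$x{\left(J,f \right)} = f + J^{2}$ ($x{\left(J,f \right)} = J^{2} + f = f + J^{2}$)
$\left(1076278 + m \left(-428 + h\right)\right) \left(3758865 + x{\left(498,-1395 \right)}\right) = \left(1076278 - 684 \left(-428 - 660330\right)\right) \left(3758865 - \left(1395 - 498^{2}\right)\right) = \left(1076278 - -451958472\right) \left(3758865 + \left(-1395 + 248004\right)\right) = \left(1076278 + 451958472\right) \left(3758865 + 246609\right) = 453034750 \cdot 4005474 = 1814618912221500$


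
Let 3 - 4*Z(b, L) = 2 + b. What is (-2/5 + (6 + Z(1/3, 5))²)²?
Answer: 45873529/32400 ≈ 1415.8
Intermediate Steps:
Z(b, L) = ¼ - b/4 (Z(b, L) = ¾ - (2 + b)/4 = ¾ + (-½ - b/4) = ¼ - b/4)
(-2/5 + (6 + Z(1/3, 5))²)² = (-2/5 + (6 + (¼ - 1/(4*3)))²)² = (-2*⅕ + (6 + (¼ - 1/(4*3)))²)² = (-⅖ + (6 + (¼ - ¼*⅓))²)² = (-⅖ + (6 + (¼ - 1/12))²)² = (-⅖ + (6 + ⅙)²)² = (-⅖ + (37/6)²)² = (-⅖ + 1369/36)² = (6773/180)² = 45873529/32400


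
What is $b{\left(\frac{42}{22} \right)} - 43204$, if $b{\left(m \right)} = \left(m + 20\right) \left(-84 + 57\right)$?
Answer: $- \frac{481751}{11} \approx -43796.0$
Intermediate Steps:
$b{\left(m \right)} = -540 - 27 m$ ($b{\left(m \right)} = \left(20 + m\right) \left(-27\right) = -540 - 27 m$)
$b{\left(\frac{42}{22} \right)} - 43204 = \left(-540 - 27 \cdot \frac{42}{22}\right) - 43204 = \left(-540 - 27 \cdot 42 \cdot \frac{1}{22}\right) - 43204 = \left(-540 - \frac{567}{11}\right) - 43204 = - \frac{6507}{11} - 43204 = - \frac{481751}{11}$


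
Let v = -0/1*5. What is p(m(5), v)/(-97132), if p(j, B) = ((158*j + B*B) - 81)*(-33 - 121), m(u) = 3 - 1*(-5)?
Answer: 13013/6938 ≈ 1.8756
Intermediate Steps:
m(u) = 8 (m(u) = 3 + 5 = 8)
v = 0 (v = -0*5 = -6*0*5 = 0*5 = 0)
p(j, B) = 12474 - 24332*j - 154*B² (p(j, B) = ((158*j + B²) - 81)*(-154) = ((B² + 158*j) - 81)*(-154) = (-81 + B² + 158*j)*(-154) = 12474 - 24332*j - 154*B²)
p(m(5), v)/(-97132) = (12474 - 24332*8 - 154*0²)/(-97132) = (12474 - 194656 - 154*0)*(-1/97132) = (12474 - 194656 + 0)*(-1/97132) = -182182*(-1/97132) = 13013/6938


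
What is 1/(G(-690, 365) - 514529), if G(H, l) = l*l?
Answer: -1/381304 ≈ -2.6226e-6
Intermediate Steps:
G(H, l) = l**2
1/(G(-690, 365) - 514529) = 1/(365**2 - 514529) = 1/(133225 - 514529) = 1/(-381304) = -1/381304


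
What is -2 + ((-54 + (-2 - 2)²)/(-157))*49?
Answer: 1548/157 ≈ 9.8599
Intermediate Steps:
-2 + ((-54 + (-2 - 2)²)/(-157))*49 = -2 + ((-54 + (-4)²)*(-1/157))*49 = -2 + ((-54 + 16)*(-1/157))*49 = -2 - 38*(-1/157)*49 = -2 + (38/157)*49 = -2 + 1862/157 = 1548/157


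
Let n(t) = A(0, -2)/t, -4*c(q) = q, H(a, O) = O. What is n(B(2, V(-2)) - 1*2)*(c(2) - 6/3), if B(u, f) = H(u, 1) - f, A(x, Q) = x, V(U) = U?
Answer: 0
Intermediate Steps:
c(q) = -q/4
B(u, f) = 1 - f
n(t) = 0 (n(t) = 0/t = 0)
n(B(2, V(-2)) - 1*2)*(c(2) - 6/3) = 0*(-1/4*2 - 6/3) = 0*(-1/2 - 6*1/3) = 0*(-1/2 - 2) = 0*(-5/2) = 0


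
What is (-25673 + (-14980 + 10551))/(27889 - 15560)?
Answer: -30102/12329 ≈ -2.4416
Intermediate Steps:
(-25673 + (-14980 + 10551))/(27889 - 15560) = (-25673 - 4429)/12329 = -30102*1/12329 = -30102/12329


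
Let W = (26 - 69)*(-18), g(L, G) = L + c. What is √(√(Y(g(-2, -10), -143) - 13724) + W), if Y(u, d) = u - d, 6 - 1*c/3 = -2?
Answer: √(774 + I*√13559) ≈ 27.899 + 2.0869*I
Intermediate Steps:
c = 24 (c = 18 - 3*(-2) = 18 + 6 = 24)
g(L, G) = 24 + L (g(L, G) = L + 24 = 24 + L)
W = 774 (W = -43*(-18) = 774)
√(√(Y(g(-2, -10), -143) - 13724) + W) = √(√(((24 - 2) - 1*(-143)) - 13724) + 774) = √(√((22 + 143) - 13724) + 774) = √(√(165 - 13724) + 774) = √(√(-13559) + 774) = √(I*√13559 + 774) = √(774 + I*√13559)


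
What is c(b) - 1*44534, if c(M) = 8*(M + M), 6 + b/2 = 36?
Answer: -43574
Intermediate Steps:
b = 60 (b = -12 + 2*36 = -12 + 72 = 60)
c(M) = 16*M (c(M) = 8*(2*M) = 16*M)
c(b) - 1*44534 = 16*60 - 1*44534 = 960 - 44534 = -43574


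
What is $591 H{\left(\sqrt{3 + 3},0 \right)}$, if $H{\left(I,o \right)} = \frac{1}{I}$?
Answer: $\frac{197 \sqrt{6}}{2} \approx 241.27$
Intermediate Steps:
$591 H{\left(\sqrt{3 + 3},0 \right)} = \frac{591}{\sqrt{3 + 3}} = \frac{591}{\sqrt{6}} = 591 \frac{\sqrt{6}}{6} = \frac{197 \sqrt{6}}{2}$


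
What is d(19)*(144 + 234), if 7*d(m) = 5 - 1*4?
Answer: 54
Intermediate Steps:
d(m) = 1/7 (d(m) = (5 - 1*4)/7 = (5 - 4)/7 = (1/7)*1 = 1/7)
d(19)*(144 + 234) = (144 + 234)/7 = (1/7)*378 = 54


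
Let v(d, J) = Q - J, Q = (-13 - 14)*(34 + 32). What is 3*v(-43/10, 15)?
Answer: -5391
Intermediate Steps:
Q = -1782 (Q = -27*66 = -1782)
v(d, J) = -1782 - J
3*v(-43/10, 15) = 3*(-1782 - 1*15) = 3*(-1782 - 15) = 3*(-1797) = -5391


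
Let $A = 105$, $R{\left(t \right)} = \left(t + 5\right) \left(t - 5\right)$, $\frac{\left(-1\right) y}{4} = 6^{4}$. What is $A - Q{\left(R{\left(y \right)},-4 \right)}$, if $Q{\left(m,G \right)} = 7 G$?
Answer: $133$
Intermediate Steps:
$y = -5184$ ($y = - 4 \cdot 6^{4} = \left(-4\right) 1296 = -5184$)
$R{\left(t \right)} = \left(-5 + t\right) \left(5 + t\right)$ ($R{\left(t \right)} = \left(5 + t\right) \left(-5 + t\right) = \left(-5 + t\right) \left(5 + t\right)$)
$A - Q{\left(R{\left(y \right)},-4 \right)} = 105 - 7 \left(-4\right) = 105 - -28 = 105 + 28 = 133$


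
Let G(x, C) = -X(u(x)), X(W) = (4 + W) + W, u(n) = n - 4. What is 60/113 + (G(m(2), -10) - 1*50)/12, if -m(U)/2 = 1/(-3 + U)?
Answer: -2465/678 ≈ -3.6357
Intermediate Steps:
u(n) = -4 + n
X(W) = 4 + 2*W
m(U) = -2/(-3 + U)
G(x, C) = 4 - 2*x (G(x, C) = -(4 + 2*(-4 + x)) = -(4 + (-8 + 2*x)) = -(-4 + 2*x) = 4 - 2*x)
60/113 + (G(m(2), -10) - 1*50)/12 = 60/113 + ((4 - (-4)/(-3 + 2)) - 1*50)/12 = 60*(1/113) + ((4 - (-4)/(-1)) - 50)*(1/12) = 60/113 + ((4 - (-4)*(-1)) - 50)*(1/12) = 60/113 + ((4 - 2*2) - 50)*(1/12) = 60/113 + ((4 - 4) - 50)*(1/12) = 60/113 + (0 - 50)*(1/12) = 60/113 - 50*1/12 = 60/113 - 25/6 = -2465/678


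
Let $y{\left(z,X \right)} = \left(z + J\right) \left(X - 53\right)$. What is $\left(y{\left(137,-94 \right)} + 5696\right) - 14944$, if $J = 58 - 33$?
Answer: $-33062$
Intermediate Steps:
$J = 25$ ($J = 58 - 33 = 25$)
$y{\left(z,X \right)} = \left(-53 + X\right) \left(25 + z\right)$ ($y{\left(z,X \right)} = \left(z + 25\right) \left(X - 53\right) = \left(25 + z\right) \left(-53 + X\right) = \left(-53 + X\right) \left(25 + z\right)$)
$\left(y{\left(137,-94 \right)} + 5696\right) - 14944 = \left(\left(-1325 - 7261 + 25 \left(-94\right) - 12878\right) + 5696\right) - 14944 = \left(\left(-1325 - 7261 - 2350 - 12878\right) + 5696\right) - 14944 = \left(-23814 + 5696\right) - 14944 = -18118 - 14944 = -33062$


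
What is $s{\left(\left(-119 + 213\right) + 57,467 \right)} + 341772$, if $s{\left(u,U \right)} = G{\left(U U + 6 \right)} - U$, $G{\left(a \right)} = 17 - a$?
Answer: $123227$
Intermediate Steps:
$s{\left(u,U \right)} = 11 - U - U^{2}$ ($s{\left(u,U \right)} = \left(17 - \left(U U + 6\right)\right) - U = \left(17 - \left(U^{2} + 6\right)\right) - U = \left(17 - \left(6 + U^{2}\right)\right) - U = \left(11 - U^{2}\right) - U = 11 - U - U^{2}$)
$s{\left(\left(-119 + 213\right) + 57,467 \right)} + 341772 = \left(11 - 467 - 467^{2}\right) + 341772 = \left(11 - 467 - 218089\right) + 341772 = -218545 + 341772 = 123227$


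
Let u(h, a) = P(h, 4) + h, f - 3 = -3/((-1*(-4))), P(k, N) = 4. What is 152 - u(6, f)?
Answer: 142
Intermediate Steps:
f = 9/4 (f = 3 - 3/((-1*(-4))) = 3 - 3/4 = 9/4 ≈ 2.2500)
u(h, a) = 4 + h
152 - u(6, f) = 152 - (4 + 6) = 152 - 1*10 = 152 - 10 = 142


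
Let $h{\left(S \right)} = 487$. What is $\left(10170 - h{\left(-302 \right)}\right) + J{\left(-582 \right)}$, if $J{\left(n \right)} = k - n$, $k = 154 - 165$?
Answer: $10254$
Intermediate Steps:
$k = -11$
$J{\left(n \right)} = -11 - n$
$\left(10170 - h{\left(-302 \right)}\right) + J{\left(-582 \right)} = \left(10170 - 487\right) - -571 = \left(10170 - 487\right) + \left(-11 + 582\right) = 9683 + 571 = 10254$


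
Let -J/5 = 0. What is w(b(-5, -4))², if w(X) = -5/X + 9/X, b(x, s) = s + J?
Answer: 1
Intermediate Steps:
J = 0 (J = -5*0 = 0)
b(x, s) = s (b(x, s) = s + 0 = s)
w(X) = 4/X
w(b(-5, -4))² = (4/(-4))² = (4*(-¼))² = (-1)² = 1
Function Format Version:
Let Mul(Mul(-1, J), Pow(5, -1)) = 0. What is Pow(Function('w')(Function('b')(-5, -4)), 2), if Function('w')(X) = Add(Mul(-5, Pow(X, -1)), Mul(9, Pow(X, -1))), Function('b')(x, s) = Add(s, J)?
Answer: 1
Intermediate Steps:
J = 0 (J = Mul(-5, 0) = 0)
Function('b')(x, s) = s (Function('b')(x, s) = Add(s, 0) = s)
Function('w')(X) = Mul(4, Pow(X, -1))
Pow(Function('w')(Function('b')(-5, -4)), 2) = Pow(Mul(4, Pow(-4, -1)), 2) = Pow(Mul(4, Rational(-1, 4)), 2) = Pow(-1, 2) = 1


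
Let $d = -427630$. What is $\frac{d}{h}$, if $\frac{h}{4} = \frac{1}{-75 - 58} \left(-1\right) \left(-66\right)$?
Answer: $\frac{28437395}{132} \approx 2.1543 \cdot 10^{5}$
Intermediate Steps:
$h = - \frac{264}{133}$ ($h = 4 \frac{1}{-75 - 58} \left(-1\right) \left(-66\right) = 4 \frac{1}{-133} \left(-1\right) \left(-66\right) = 4 \left(- \frac{1}{133}\right) \left(-1\right) \left(-66\right) = 4 \cdot \frac{1}{133} \left(-66\right) = 4 \left(- \frac{66}{133}\right) = - \frac{264}{133} \approx -1.985$)
$\frac{d}{h} = - \frac{427630}{- \frac{264}{133}} = \left(-427630\right) \left(- \frac{133}{264}\right) = \frac{28437395}{132}$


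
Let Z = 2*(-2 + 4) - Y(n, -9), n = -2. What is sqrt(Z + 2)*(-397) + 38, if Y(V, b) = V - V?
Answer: 38 - 397*sqrt(6) ≈ -934.45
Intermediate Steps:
Y(V, b) = 0
Z = 4 (Z = 2*(-2 + 4) - 1*0 = 2*2 + 0 = 4 + 0 = 4)
sqrt(Z + 2)*(-397) + 38 = sqrt(4 + 2)*(-397) + 38 = sqrt(6)*(-397) + 38 = -397*sqrt(6) + 38 = 38 - 397*sqrt(6)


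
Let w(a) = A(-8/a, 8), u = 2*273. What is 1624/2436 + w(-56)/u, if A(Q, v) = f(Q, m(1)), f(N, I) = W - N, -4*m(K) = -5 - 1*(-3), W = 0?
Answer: 849/1274 ≈ 0.66640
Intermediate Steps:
u = 546
m(K) = ½ (m(K) = -(-5 - 1*(-3))/4 = -(-5 + 3)/4 = -¼*(-2) = ½)
f(N, I) = -N (f(N, I) = 0 - N = -N)
A(Q, v) = -Q
w(a) = 8/a (w(a) = -(-8)/a = 8/a)
1624/2436 + w(-56)/u = 1624/2436 + (8/(-56))/546 = 1624*(1/2436) + (8*(-1/56))*(1/546) = ⅔ - ⅐*1/546 = ⅔ - 1/3822 = 849/1274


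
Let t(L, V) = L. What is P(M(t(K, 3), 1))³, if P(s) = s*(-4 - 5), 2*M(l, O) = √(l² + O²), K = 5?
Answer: -9477*√26/4 ≈ -12081.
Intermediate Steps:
M(l, O) = √(O² + l²)/2 (M(l, O) = √(l² + O²)/2 = √(O² + l²)/2)
P(s) = -9*s (P(s) = s*(-9) = -9*s)
P(M(t(K, 3), 1))³ = (-9*√(1² + 5²)/2)³ = (-9*√(1 + 25)/2)³ = (-9*√26/2)³ = -9477*√26/4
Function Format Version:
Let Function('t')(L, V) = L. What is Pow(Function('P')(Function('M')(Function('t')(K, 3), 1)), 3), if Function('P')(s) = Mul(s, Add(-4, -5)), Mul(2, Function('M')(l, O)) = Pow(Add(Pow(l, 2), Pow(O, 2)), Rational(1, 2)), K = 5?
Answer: Mul(Rational(-9477, 4), Pow(26, Rational(1, 2))) ≈ -12081.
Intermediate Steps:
Function('M')(l, O) = Mul(Rational(1, 2), Pow(Add(Pow(O, 2), Pow(l, 2)), Rational(1, 2))) (Function('M')(l, O) = Mul(Rational(1, 2), Pow(Add(Pow(l, 2), Pow(O, 2)), Rational(1, 2))) = Mul(Rational(1, 2), Pow(Add(Pow(O, 2), Pow(l, 2)), Rational(1, 2))))
Function('P')(s) = Mul(-9, s) (Function('P')(s) = Mul(s, -9) = Mul(-9, s))
Pow(Function('P')(Function('M')(Function('t')(K, 3), 1)), 3) = Pow(Mul(-9, Mul(Rational(1, 2), Pow(Add(Pow(1, 2), Pow(5, 2)), Rational(1, 2)))), 3) = Pow(Mul(-9, Mul(Rational(1, 2), Pow(Add(1, 25), Rational(1, 2)))), 3) = Pow(Mul(-9, Mul(Rational(1, 2), Pow(26, Rational(1, 2)))), 3) = Pow(Mul(Rational(-9, 2), Pow(26, Rational(1, 2))), 3) = Mul(Rational(-9477, 4), Pow(26, Rational(1, 2)))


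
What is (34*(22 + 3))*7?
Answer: 5950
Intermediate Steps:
(34*(22 + 3))*7 = (34*25)*7 = 850*7 = 5950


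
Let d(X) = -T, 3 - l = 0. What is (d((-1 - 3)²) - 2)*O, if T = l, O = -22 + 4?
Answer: 90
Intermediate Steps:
O = -18
l = 3 (l = 3 - 1*0 = 3 + 0 = 3)
T = 3
d(X) = -3 (d(X) = -1*3 = -3)
(d((-1 - 3)²) - 2)*O = (-3 - 2)*(-18) = -5*(-18) = 90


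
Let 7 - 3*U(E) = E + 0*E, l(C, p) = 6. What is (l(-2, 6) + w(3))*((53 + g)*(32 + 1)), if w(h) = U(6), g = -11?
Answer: 8778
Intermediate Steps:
U(E) = 7/3 - E/3 (U(E) = 7/3 - (E + 0*E)/3 = 7/3 - (E + 0)/3 = 7/3 - E/3)
w(h) = 1/3 (w(h) = 7/3 - 1/3*6 = 7/3 - 2 = 1/3)
(l(-2, 6) + w(3))*((53 + g)*(32 + 1)) = (6 + 1/3)*((53 - 11)*(32 + 1)) = 19*(42*33)/3 = (19/3)*1386 = 8778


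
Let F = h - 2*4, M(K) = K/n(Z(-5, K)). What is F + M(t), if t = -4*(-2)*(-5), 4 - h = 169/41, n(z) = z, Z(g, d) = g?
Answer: -5/41 ≈ -0.12195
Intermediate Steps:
h = -5/41 (h = 4 - 169/41 = -5/41 ≈ -0.12195)
t = -40 (t = 8*(-5) = -40)
M(K) = -K/5 (M(K) = K/(-5) = K*(-⅕) = -K/5)
F = -333/41 (F = -5/41 - 2*4 = -5/41 - 1*8 = -5/41 - 8 = -333/41 ≈ -8.1219)
F + M(t) = -333/41 - ⅕*(-40) = -333/41 + 8 = -5/41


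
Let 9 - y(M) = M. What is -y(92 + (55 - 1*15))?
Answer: 123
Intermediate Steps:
y(M) = 9 - M
-y(92 + (55 - 1*15)) = -(9 - (92 + (55 - 1*15))) = -(9 - (92 + (55 - 15))) = -(9 - (92 + 40)) = -(9 - 1*132) = -(9 - 132) = -1*(-123) = 123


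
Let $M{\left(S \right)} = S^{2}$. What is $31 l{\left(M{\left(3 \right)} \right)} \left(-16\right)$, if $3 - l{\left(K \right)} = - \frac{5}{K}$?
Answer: $- \frac{15872}{9} \approx -1763.6$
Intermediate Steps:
$l{\left(K \right)} = 3 + \frac{5}{K}$ ($l{\left(K \right)} = 3 - - \frac{5}{K} = 3 + \frac{5}{K}$)
$31 l{\left(M{\left(3 \right)} \right)} \left(-16\right) = 31 \left(3 + \frac{5}{3^{2}}\right) \left(-16\right) = 31 \left(3 + \frac{5}{9}\right) \left(-16\right) = 31 \cdot \frac{32}{9} \left(-16\right) = \frac{992}{9} \left(-16\right) = - \frac{15872}{9}$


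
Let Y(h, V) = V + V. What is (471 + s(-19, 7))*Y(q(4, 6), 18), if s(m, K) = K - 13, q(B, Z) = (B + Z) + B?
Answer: 16740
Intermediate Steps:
q(B, Z) = Z + 2*B
s(m, K) = -13 + K
Y(h, V) = 2*V
(471 + s(-19, 7))*Y(q(4, 6), 18) = (471 + (-13 + 7))*(2*18) = (471 - 6)*36 = 465*36 = 16740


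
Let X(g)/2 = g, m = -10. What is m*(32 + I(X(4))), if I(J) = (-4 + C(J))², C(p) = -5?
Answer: -1130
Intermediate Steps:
X(g) = 2*g
I(J) = 81 (I(J) = (-4 - 5)² = (-9)² = 81)
m*(32 + I(X(4))) = -10*(32 + 81) = -10*113 = -1130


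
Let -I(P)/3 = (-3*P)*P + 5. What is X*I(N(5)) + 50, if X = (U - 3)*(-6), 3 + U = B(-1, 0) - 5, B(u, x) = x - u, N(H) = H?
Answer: 12650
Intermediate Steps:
U = -7 (U = -3 + ((0 - 1*(-1)) - 5) = -3 + ((0 + 1) - 5) = -3 + (1 - 5) = -3 - 4 = -7)
I(P) = -15 + 9*P² (I(P) = -3*((-3*P)*P + 5) = -3*(-3*P² + 5) = -3*(5 - 3*P²) = -15 + 9*P²)
X = 60 (X = (-7 - 3)*(-6) = -10*(-6) = 60)
X*I(N(5)) + 50 = 60*(-15 + 9*5²) + 50 = 60*(-15 + 9*25) + 50 = 60*(-15 + 225) + 50 = 60*210 + 50 = 12600 + 50 = 12650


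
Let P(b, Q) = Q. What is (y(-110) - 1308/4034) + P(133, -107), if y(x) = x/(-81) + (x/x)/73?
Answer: -1263644962/11926521 ≈ -105.95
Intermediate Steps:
y(x) = 1/73 - x/81 (y(x) = x*(-1/81) + 1*(1/73) = -x/81 + 1/73 = 1/73 - x/81)
(y(-110) - 1308/4034) + P(133, -107) = ((1/73 - 1/81*(-110)) - 1308/4034) - 107 = ((1/73 + 110/81) - 1308*1/4034) - 107 = (8111/5913 - 654/2017) - 107 = 12492785/11926521 - 107 = -1263644962/11926521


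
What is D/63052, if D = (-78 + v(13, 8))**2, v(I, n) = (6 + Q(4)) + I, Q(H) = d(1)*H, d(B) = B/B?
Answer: 275/5732 ≈ 0.047976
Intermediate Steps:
d(B) = 1
Q(H) = H (Q(H) = 1*H = H)
v(I, n) = 10 + I (v(I, n) = (6 + 4) + I = 10 + I)
D = 3025 (D = (-78 + (10 + 13))**2 = (-78 + 23)**2 = (-55)**2 = 3025)
D/63052 = 3025/63052 = 3025*(1/63052) = 275/5732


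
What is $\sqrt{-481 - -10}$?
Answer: $i \sqrt{471} \approx 21.703 i$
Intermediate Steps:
$\sqrt{-481 - -10} = \sqrt{-481 + 10} = \sqrt{-471} = i \sqrt{471}$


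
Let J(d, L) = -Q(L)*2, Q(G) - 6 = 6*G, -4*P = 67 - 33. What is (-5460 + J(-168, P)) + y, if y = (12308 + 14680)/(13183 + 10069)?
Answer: -31209063/5813 ≈ -5368.8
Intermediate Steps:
P = -17/2 (P = -(67 - 33)/4 = -¼*34 = -17/2 ≈ -8.5000)
Q(G) = 6 + 6*G
J(d, L) = -12 - 12*L (J(d, L) = -(6 + 6*L)*2 = (-6 - 6*L)*2 = -12 - 12*L)
y = 6747/5813 (y = 26988/23252 = 26988*(1/23252) = 6747/5813 ≈ 1.1607)
(-5460 + J(-168, P)) + y = (-5460 + (-12 - 12*(-17/2))) + 6747/5813 = (-5460 + (-12 + 102)) + 6747/5813 = (-5460 + 90) + 6747/5813 = -5370 + 6747/5813 = -31209063/5813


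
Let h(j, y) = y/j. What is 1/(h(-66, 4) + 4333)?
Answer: 33/142987 ≈ 0.00023079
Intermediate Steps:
1/(h(-66, 4) + 4333) = 1/(4/(-66) + 4333) = 1/(4*(-1/66) + 4333) = 1/(-2/33 + 4333) = 1/(142987/33) = 33/142987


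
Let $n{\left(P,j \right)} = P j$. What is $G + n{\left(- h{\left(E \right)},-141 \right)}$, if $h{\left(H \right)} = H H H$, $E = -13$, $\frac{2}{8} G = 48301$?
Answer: $-116573$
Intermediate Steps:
$G = 193204$ ($G = 4 \cdot 48301 = 193204$)
$h{\left(H \right)} = H^{3}$ ($h{\left(H \right)} = H^{2} H = H^{3}$)
$G + n{\left(- h{\left(E \right)},-141 \right)} = 193204 + - \left(-13\right)^{3} \left(-141\right) = 193204 + \left(-1\right) \left(-2197\right) \left(-141\right) = 193204 + 2197 \left(-141\right) = 193204 - 309777 = -116573$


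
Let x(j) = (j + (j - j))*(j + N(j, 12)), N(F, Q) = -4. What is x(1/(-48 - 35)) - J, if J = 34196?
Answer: -235575911/6889 ≈ -34196.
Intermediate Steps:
x(j) = j*(-4 + j) (x(j) = (j + (j - j))*(j - 4) = (j + 0)*(-4 + j) = j*(-4 + j))
x(1/(-48 - 35)) - J = (-4 + 1/(-48 - 35))/(-48 - 35) - 1*34196 = (-4 + 1/(-83))/(-83) - 34196 = -(-4 - 1/83)/83 - 34196 = -1/83*(-333/83) - 34196 = 333/6889 - 34196 = -235575911/6889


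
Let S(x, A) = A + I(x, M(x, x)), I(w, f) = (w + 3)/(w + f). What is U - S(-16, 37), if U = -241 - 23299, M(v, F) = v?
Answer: -754477/32 ≈ -23577.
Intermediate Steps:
I(w, f) = (3 + w)/(f + w)
S(x, A) = A + (3 + x)/(2*x) (S(x, A) = A + (3 + x)/(x + x) = A + (3 + x)/((2*x)) = A + (1/(2*x))*(3 + x) = A + (3 + x)/(2*x))
U = -23540
U - S(-16, 37) = -23540 - (½ + 37 + (3/2)/(-16)) = -23540 - (½ + 37 + (3/2)*(-1/16)) = -23540 - (½ + 37 - 3/32) = -23540 - 1*1197/32 = -23540 - 1197/32 = -754477/32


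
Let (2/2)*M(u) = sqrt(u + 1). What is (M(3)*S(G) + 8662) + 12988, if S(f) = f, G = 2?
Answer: 21654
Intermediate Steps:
M(u) = sqrt(1 + u) (M(u) = sqrt(u + 1) = sqrt(1 + u))
(M(3)*S(G) + 8662) + 12988 = (sqrt(1 + 3)*2 + 8662) + 12988 = (sqrt(4)*2 + 8662) + 12988 = (2*2 + 8662) + 12988 = (4 + 8662) + 12988 = 8666 + 12988 = 21654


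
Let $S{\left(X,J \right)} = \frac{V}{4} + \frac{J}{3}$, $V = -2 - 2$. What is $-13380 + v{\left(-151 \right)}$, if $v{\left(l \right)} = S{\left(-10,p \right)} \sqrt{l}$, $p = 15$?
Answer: $-13380 + 4 i \sqrt{151} \approx -13380.0 + 49.153 i$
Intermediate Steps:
$V = -4$ ($V = -2 - 2 = -4$)
$S{\left(X,J \right)} = -1 + \frac{J}{3}$ ($S{\left(X,J \right)} = - \frac{4}{4} + \frac{J}{3} = \left(-4\right) \frac{1}{4} + J \frac{1}{3} = -1 + \frac{J}{3}$)
$v{\left(l \right)} = 4 \sqrt{l}$ ($v{\left(l \right)} = \left(-1 + \frac{1}{3} \cdot 15\right) \sqrt{l} = \left(-1 + 5\right) \sqrt{l} = 4 \sqrt{l}$)
$-13380 + v{\left(-151 \right)} = -13380 + 4 \sqrt{-151} = -13380 + 4 i \sqrt{151}$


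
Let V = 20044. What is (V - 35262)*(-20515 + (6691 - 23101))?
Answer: 561924650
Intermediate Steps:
(V - 35262)*(-20515 + (6691 - 23101)) = (20044 - 35262)*(-20515 + (6691 - 23101)) = -15218*(-20515 - 16410) = -15218*(-36925) = 561924650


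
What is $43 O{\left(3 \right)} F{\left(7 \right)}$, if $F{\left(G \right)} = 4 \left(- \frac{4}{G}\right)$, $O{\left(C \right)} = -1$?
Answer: $\frac{688}{7} \approx 98.286$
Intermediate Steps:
$F{\left(G \right)} = - \frac{16}{G}$
$43 O{\left(3 \right)} F{\left(7 \right)} = 43 \left(-1\right) \left(- \frac{16}{7}\right) = - 43 \left(\left(-16\right) \frac{1}{7}\right) = \left(-43\right) \left(- \frac{16}{7}\right) = \frac{688}{7}$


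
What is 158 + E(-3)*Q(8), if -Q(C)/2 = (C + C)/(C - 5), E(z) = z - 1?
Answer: 602/3 ≈ 200.67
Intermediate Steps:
E(z) = -1 + z
Q(C) = -4*C/(-5 + C) (Q(C) = -2*(C + C)/(C - 5) = -2*2*C/(-5 + C) = -4*C/(-5 + C))
158 + E(-3)*Q(8) = 158 + (-1 - 3)*(-4*8/(-5 + 8)) = 158 - (-16)*8/3 = 158 - 4*(-32/3) = 158 + 128/3 = 602/3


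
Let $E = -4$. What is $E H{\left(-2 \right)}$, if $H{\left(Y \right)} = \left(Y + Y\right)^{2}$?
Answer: $-64$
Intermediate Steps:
$H{\left(Y \right)} = 4 Y^{2}$ ($H{\left(Y \right)} = \left(2 Y\right)^{2} = 4 Y^{2}$)
$E H{\left(-2 \right)} = - 4 \cdot 4 \left(-2\right)^{2} = - 4 \cdot 4 \cdot 4 = \left(-4\right) 16 = -64$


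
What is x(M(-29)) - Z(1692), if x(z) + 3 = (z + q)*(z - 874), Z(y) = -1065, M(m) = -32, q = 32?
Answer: 1062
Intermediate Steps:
x(z) = -3 + (-874 + z)*(32 + z) (x(z) = -3 + (z + 32)*(z - 874) = -3 + (32 + z)*(-874 + z) = -3 + (-874 + z)*(32 + z))
x(M(-29)) - Z(1692) = (-27971 + (-32)² - 842*(-32)) - 1*(-1065) = (-27971 + 1024 + 26944) + 1065 = -3 + 1065 = 1062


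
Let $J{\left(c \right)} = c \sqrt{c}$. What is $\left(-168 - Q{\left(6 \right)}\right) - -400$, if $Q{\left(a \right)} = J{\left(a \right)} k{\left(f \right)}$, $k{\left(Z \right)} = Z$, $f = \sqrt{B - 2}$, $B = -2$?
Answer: $232 - 12 i \sqrt{6} \approx 232.0 - 29.394 i$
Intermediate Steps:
$J{\left(c \right)} = c^{\frac{3}{2}}$
$f = 2 i$ ($f = \sqrt{-2 - 2} = \sqrt{-4} = 2 i \approx 2.0 i$)
$Q{\left(a \right)} = 2 i a^{\frac{3}{2}}$ ($Q{\left(a \right)} = a^{\frac{3}{2}} \cdot 2 i = 2 i a^{\frac{3}{2}}$)
$\left(-168 - Q{\left(6 \right)}\right) - -400 = \left(-168 - 2 i 6^{\frac{3}{2}}\right) - -400 = \left(-168 - 2 i 6 \sqrt{6}\right) + 400 = \left(-168 - 12 i \sqrt{6}\right) + 400 = 232 - 12 i \sqrt{6}$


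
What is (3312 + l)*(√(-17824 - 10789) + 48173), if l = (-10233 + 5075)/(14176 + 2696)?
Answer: 1345830923369/8436 + 27937453*I*√28613/8436 ≈ 1.5953e+8 + 5.6019e+5*I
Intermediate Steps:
l = -2579/8436 (l = -5158/16872 = -5158*1/16872 = -2579/8436 ≈ -0.30571)
(3312 + l)*(√(-17824 - 10789) + 48173) = (3312 - 2579/8436)*(√(-17824 - 10789) + 48173) = 27937453*(√(-28613) + 48173)/8436 = 27937453*(I*√28613 + 48173)/8436 = 27937453*(48173 + I*√28613)/8436 = 1345830923369/8436 + 27937453*I*√28613/8436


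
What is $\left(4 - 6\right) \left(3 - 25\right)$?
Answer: $44$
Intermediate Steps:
$\left(4 - 6\right) \left(3 - 25\right) = \left(4 - 6\right) \left(-22\right) = \left(-2\right) \left(-22\right) = 44$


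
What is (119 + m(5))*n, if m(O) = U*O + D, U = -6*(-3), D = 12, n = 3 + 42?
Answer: 9945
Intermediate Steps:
n = 45
U = 18
m(O) = 12 + 18*O (m(O) = 18*O + 12 = 12 + 18*O)
(119 + m(5))*n = (119 + (12 + 18*5))*45 = (119 + (12 + 90))*45 = (119 + 102)*45 = 221*45 = 9945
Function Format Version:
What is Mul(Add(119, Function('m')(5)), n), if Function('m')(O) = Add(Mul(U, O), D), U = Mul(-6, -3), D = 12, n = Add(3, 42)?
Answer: 9945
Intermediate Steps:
n = 45
U = 18
Function('m')(O) = Add(12, Mul(18, O)) (Function('m')(O) = Add(Mul(18, O), 12) = Add(12, Mul(18, O)))
Mul(Add(119, Function('m')(5)), n) = Mul(Add(119, Add(12, Mul(18, 5))), 45) = Mul(Add(119, Add(12, 90)), 45) = Mul(Add(119, 102), 45) = Mul(221, 45) = 9945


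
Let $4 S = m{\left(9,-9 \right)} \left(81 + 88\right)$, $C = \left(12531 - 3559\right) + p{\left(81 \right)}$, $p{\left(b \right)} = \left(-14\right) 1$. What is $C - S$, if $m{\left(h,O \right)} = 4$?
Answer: $8789$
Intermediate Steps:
$p{\left(b \right)} = -14$
$C = 8958$ ($C = \left(12531 - 3559\right) - 14 = 8972 - 14 = 8958$)
$S = 169$ ($S = \frac{4 \left(81 + 88\right)}{4} = \frac{4 \cdot 169}{4} = \frac{1}{4} \cdot 676 = 169$)
$C - S = 8958 - 169 = 8789$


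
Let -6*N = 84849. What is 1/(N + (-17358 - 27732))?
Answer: -2/118463 ≈ -1.6883e-5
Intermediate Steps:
N = -28283/2 (N = -⅙*84849 = -28283/2 ≈ -14142.)
1/(N + (-17358 - 27732)) = 1/(-28283/2 + (-17358 - 27732)) = 1/(-28283/2 - 45090) = 1/(-118463/2) = -2/118463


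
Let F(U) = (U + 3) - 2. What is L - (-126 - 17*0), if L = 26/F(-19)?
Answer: 1121/9 ≈ 124.56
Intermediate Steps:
F(U) = 1 + U (F(U) = (3 + U) - 2 = 1 + U)
L = -13/9 (L = 26/(1 - 19) = 26/(-18) = 26*(-1/18) = -13/9 ≈ -1.4444)
L - (-126 - 17*0) = -13/9 - (-126 - 17*0) = -13/9 - (-126 + 0) = -13/9 - 1*(-126) = -13/9 + 126 = 1121/9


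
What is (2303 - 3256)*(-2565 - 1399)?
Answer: 3777692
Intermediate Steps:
(2303 - 3256)*(-2565 - 1399) = -953*(-3964) = 3777692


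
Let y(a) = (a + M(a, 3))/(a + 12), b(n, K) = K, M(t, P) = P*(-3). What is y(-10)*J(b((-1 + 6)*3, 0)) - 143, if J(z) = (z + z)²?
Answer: -143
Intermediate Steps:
M(t, P) = -3*P
J(z) = 4*z² (J(z) = (2*z)² = 4*z²)
y(a) = (-9 + a)/(12 + a) (y(a) = (a - 3*3)/(a + 12) = (a - 9)/(12 + a) = (-9 + a)/(12 + a))
y(-10)*J(b((-1 + 6)*3, 0)) - 143 = ((-9 - 10)/(12 - 10))*(4*0²) - 143 = (-19/2)*(4*0) - 143 = ((½)*(-19))*0 - 143 = -19/2*0 - 143 = 0 - 143 = -143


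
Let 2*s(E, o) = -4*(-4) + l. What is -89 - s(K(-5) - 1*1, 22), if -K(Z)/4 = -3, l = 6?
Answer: -100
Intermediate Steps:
K(Z) = 12 (K(Z) = -4*(-3) = 12)
s(E, o) = 11 (s(E, o) = (-4*(-4) + 6)/2 = (16 + 6)/2 = (½)*22 = 11)
-89 - s(K(-5) - 1*1, 22) = -89 - 1*11 = -89 - 11 = -100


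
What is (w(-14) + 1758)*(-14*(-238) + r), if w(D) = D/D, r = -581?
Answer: 4839009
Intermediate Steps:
w(D) = 1
(w(-14) + 1758)*(-14*(-238) + r) = (1 + 1758)*(-14*(-238) - 581) = 1759*(3332 - 581) = 1759*2751 = 4839009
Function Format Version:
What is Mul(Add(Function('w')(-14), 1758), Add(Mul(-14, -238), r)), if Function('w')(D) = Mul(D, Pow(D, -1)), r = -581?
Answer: 4839009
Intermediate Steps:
Function('w')(D) = 1
Mul(Add(Function('w')(-14), 1758), Add(Mul(-14, -238), r)) = Mul(Add(1, 1758), Add(Mul(-14, -238), -581)) = Mul(1759, Add(3332, -581)) = Mul(1759, 2751) = 4839009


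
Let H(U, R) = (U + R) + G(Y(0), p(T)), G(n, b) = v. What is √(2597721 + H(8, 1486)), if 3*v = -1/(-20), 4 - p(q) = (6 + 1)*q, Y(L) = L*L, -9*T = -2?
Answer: √2339293515/30 ≈ 1612.2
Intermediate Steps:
T = 2/9 (T = -⅑*(-2) = 2/9 ≈ 0.22222)
Y(L) = L²
p(q) = 4 - 7*q (p(q) = 4 - (6 + 1)*q = 4 - 7*q)
v = 1/60 (v = (-1/(-20))/3 = (-1*(-1/20))/3 = (⅓)*(1/20) = 1/60 ≈ 0.016667)
G(n, b) = 1/60
H(U, R) = 1/60 + R + U (H(U, R) = (U + R) + 1/60 = (R + U) + 1/60 = 1/60 + R + U)
√(2597721 + H(8, 1486)) = √(2597721 + (1/60 + 1486 + 8)) = √(2597721 + 89641/60) = √(155952901/60) = √2339293515/30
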